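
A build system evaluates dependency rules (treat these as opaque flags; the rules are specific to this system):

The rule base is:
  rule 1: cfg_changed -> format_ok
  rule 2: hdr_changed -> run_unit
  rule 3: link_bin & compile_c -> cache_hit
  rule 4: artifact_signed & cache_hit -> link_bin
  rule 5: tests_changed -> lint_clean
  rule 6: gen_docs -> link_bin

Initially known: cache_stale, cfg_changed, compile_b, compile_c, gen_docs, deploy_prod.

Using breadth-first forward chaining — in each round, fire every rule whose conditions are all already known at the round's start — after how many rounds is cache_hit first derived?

Round 1 — rule 1, rule 6, derive format_ok, link_bin.
Round 2 — rule 3, derive cache_hit.
cache_hit first appears in round 2.

2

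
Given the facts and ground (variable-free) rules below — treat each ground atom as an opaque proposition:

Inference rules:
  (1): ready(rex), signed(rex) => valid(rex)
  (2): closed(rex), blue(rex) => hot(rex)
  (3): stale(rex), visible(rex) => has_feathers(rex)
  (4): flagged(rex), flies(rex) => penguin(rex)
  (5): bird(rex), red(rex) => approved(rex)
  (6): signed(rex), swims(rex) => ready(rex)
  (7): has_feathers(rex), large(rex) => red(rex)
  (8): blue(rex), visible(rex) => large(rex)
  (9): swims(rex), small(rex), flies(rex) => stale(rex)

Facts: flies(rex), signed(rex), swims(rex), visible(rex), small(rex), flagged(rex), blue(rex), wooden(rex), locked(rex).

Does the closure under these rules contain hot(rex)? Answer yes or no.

Round 1 — (4), (6), (8), (9), derive penguin(rex), ready(rex), large(rex), stale(rex).
Round 2 — (1), (3), derive valid(rex), has_feathers(rex).
Round 3 — (7), derive red(rex).
Fixed point reached. hot(rex) is concluded only by (2); (2) needs closed(rex) (never derived).

no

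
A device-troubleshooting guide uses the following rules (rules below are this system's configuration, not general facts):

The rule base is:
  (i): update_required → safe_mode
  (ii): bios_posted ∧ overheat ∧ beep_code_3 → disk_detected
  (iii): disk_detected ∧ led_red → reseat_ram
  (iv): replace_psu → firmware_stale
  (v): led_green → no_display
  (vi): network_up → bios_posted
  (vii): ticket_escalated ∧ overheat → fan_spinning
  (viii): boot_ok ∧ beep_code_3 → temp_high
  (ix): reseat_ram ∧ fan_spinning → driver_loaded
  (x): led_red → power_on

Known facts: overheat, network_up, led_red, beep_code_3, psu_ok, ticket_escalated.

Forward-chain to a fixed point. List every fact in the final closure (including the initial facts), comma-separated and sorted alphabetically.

[1] (vi) [network_up → bios_posted]; (vii) [ticket_escalated ∧ overheat → fan_spinning]; (x) [led_red → power_on]. ⇒ new: bios_posted, fan_spinning, power_on.
[2] (ii) [bios_posted ∧ overheat ∧ beep_code_3 → disk_detected]. ⇒ new: disk_detected.
[3] (iii) [disk_detected ∧ led_red → reseat_ram]. ⇒ new: reseat_ram.
[4] (ix) [reseat_ram ∧ fan_spinning → driver_loaded]. ⇒ new: driver_loaded.

beep_code_3, bios_posted, disk_detected, driver_loaded, fan_spinning, led_red, network_up, overheat, power_on, psu_ok, reseat_ram, ticket_escalated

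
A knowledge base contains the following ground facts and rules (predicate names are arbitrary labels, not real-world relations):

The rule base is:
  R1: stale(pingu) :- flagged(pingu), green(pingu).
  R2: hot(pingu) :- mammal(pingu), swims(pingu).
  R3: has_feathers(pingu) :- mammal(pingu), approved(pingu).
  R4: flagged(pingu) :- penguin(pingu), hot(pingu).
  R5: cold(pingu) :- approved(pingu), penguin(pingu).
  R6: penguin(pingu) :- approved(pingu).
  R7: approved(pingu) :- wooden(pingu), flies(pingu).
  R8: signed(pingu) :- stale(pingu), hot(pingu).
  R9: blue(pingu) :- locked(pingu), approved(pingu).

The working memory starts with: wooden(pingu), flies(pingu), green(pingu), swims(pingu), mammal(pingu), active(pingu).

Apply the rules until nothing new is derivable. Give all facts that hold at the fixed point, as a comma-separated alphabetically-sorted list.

Round 1 fires R2, R7, giving hot(pingu), approved(pingu).
Round 2 fires R3, R6, giving has_feathers(pingu), penguin(pingu).
Round 3 fires R4, R5, giving flagged(pingu), cold(pingu).
Round 4 fires R1, giving stale(pingu).
Round 5 fires R8, giving signed(pingu).

active(pingu), approved(pingu), cold(pingu), flagged(pingu), flies(pingu), green(pingu), has_feathers(pingu), hot(pingu), mammal(pingu), penguin(pingu), signed(pingu), stale(pingu), swims(pingu), wooden(pingu)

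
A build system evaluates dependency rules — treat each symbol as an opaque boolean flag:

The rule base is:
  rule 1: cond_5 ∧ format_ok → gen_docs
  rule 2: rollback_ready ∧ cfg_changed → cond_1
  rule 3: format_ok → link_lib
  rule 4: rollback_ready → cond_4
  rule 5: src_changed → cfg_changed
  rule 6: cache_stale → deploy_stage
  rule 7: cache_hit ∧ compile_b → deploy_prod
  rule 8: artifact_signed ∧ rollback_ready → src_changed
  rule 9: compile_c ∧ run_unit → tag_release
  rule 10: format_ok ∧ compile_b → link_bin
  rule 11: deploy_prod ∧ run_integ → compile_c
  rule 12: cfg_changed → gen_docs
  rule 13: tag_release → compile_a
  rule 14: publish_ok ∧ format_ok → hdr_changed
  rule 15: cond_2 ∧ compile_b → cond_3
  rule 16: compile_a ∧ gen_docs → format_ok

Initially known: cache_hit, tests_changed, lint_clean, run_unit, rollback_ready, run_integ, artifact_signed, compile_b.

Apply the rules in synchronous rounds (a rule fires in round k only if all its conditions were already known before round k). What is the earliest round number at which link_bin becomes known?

6

Round 1 fires rule 4, rule 7, rule 8, giving cond_4, deploy_prod, src_changed.
Round 2 fires rule 5, rule 11, giving cfg_changed, compile_c.
Round 3 fires rule 2, rule 9, rule 12, giving cond_1, tag_release, gen_docs.
Round 4 fires rule 13, giving compile_a.
Round 5 fires rule 16, giving format_ok.
Round 6 fires rule 3, rule 10, giving link_lib, link_bin.
link_bin first appears in round 6.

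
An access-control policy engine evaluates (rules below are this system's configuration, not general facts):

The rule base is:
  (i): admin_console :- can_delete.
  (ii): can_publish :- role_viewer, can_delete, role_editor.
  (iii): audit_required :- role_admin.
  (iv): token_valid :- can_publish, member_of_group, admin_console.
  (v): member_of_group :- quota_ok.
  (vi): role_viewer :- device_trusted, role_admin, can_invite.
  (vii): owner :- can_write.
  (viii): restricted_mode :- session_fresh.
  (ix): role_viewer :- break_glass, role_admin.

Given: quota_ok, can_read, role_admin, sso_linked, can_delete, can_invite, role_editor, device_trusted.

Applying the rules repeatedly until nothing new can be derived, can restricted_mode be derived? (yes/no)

[1] (i) [admin_console :- can_delete.]; (iii) [audit_required :- role_admin.]; (v) [member_of_group :- quota_ok.]; (vi) [role_viewer :- device_trusted, role_admin, can_invite.]. ⇒ new: admin_console, audit_required, member_of_group, role_viewer.
[2] (ii) [can_publish :- role_viewer, can_delete, role_editor.]. ⇒ new: can_publish.
[3] (iv) [token_valid :- can_publish, member_of_group, admin_console.]. ⇒ new: token_valid.
Fixed point reached. restricted_mode is concluded only by (viii); (viii) needs session_fresh (never derived).

no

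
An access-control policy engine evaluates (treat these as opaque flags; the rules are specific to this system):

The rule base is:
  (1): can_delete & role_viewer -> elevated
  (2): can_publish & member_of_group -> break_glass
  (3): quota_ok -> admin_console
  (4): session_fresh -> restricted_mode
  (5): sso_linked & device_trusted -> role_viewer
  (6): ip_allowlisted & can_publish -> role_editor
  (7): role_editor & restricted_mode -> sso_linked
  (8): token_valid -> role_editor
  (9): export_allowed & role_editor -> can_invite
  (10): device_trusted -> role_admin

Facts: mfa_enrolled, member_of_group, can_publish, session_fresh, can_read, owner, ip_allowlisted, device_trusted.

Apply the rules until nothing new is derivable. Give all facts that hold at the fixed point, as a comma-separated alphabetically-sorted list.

break_glass, can_publish, can_read, device_trusted, ip_allowlisted, member_of_group, mfa_enrolled, owner, restricted_mode, role_admin, role_editor, role_viewer, session_fresh, sso_linked

[1] (2) [can_publish & member_of_group -> break_glass]; (4) [session_fresh -> restricted_mode]; (6) [ip_allowlisted & can_publish -> role_editor]; (10) [device_trusted -> role_admin]. ⇒ new: break_glass, restricted_mode, role_editor, role_admin.
[2] (7) [role_editor & restricted_mode -> sso_linked]. ⇒ new: sso_linked.
[3] (5) [sso_linked & device_trusted -> role_viewer]. ⇒ new: role_viewer.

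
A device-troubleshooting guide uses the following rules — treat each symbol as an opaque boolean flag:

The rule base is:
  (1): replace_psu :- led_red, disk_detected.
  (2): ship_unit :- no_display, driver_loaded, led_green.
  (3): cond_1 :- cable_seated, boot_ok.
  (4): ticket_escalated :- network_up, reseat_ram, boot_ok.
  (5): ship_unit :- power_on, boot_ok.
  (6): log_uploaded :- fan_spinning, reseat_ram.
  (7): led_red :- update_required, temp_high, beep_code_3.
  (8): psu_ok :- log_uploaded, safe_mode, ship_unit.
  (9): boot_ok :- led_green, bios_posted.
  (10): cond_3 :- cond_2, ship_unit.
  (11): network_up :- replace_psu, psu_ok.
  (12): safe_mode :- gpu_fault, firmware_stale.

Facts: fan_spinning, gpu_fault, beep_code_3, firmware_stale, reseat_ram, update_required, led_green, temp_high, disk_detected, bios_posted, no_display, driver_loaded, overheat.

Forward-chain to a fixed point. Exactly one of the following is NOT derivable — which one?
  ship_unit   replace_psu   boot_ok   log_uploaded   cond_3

cond_3

Round 1: (2) [ship_unit :- no_display, driver_loaded, led_green.]; (6) [log_uploaded :- fan_spinning, reseat_ram.]; (7) [led_red :- update_required, temp_high, beep_code_3.]; (9) [boot_ok :- led_green, bios_posted.]; (12) [safe_mode :- gpu_fault, firmware_stale.]. Adds ship_unit, log_uploaded, led_red, boot_ok, safe_mode.
Round 2: (1) [replace_psu :- led_red, disk_detected.]; (8) [psu_ok :- log_uploaded, safe_mode, ship_unit.]. Adds replace_psu, psu_ok.
Round 3: (11) [network_up :- replace_psu, psu_ok.]. Adds network_up.
Round 4: (4) [ticket_escalated :- network_up, reseat_ram, boot_ok.]. Adds ticket_escalated.
Derived: log_uploaded (round 1), boot_ok (round 1), ship_unit (round 1), replace_psu (round 2). cond_3 never appears in any round.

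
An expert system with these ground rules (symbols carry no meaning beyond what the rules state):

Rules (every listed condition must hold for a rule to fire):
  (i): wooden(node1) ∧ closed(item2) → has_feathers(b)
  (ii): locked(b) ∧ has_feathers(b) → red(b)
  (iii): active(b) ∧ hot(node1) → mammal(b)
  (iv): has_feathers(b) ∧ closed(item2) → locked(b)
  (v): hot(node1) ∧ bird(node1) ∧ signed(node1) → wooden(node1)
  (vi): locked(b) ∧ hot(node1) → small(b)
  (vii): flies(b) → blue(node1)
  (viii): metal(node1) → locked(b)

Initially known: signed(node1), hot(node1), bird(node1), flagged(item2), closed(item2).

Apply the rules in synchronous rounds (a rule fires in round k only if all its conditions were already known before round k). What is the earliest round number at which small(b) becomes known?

Round 1: (v) [hot(node1) ∧ bird(node1) ∧ signed(node1) → wooden(node1)]. Adds wooden(node1).
Round 2: (i) [wooden(node1) ∧ closed(item2) → has_feathers(b)]. Adds has_feathers(b).
Round 3: (iv) [has_feathers(b) ∧ closed(item2) → locked(b)]. Adds locked(b).
Round 4: (ii) [locked(b) ∧ has_feathers(b) → red(b)]; (vi) [locked(b) ∧ hot(node1) → small(b)]. Adds red(b), small(b).
small(b) first appears in round 4.

4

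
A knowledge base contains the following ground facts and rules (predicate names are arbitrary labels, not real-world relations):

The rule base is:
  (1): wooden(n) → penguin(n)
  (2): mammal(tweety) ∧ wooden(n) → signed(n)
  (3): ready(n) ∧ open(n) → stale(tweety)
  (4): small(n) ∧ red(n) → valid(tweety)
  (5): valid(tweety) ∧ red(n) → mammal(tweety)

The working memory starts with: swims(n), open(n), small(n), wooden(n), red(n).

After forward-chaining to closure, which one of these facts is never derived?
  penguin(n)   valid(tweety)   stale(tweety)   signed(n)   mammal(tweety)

stale(tweety)

Round 1 fires (1), (4), giving penguin(n), valid(tweety).
Round 2 fires (5), giving mammal(tweety).
Round 3 fires (2), giving signed(n).
Derived: valid(tweety) (round 1), penguin(n) (round 1), mammal(tweety) (round 2), signed(n) (round 3). stale(tweety) never appears in any round.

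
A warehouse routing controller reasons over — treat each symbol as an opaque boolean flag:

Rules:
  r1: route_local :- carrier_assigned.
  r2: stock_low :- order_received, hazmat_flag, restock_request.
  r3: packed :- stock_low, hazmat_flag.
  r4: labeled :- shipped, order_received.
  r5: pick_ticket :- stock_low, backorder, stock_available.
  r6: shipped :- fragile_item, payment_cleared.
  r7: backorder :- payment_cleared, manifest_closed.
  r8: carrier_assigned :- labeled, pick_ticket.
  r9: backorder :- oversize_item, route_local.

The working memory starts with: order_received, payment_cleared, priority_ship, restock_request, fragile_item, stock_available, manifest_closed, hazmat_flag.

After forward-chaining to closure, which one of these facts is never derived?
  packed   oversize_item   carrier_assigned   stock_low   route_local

[1] r2 [stock_low :- order_received, hazmat_flag, restock_request.]; r6 [shipped :- fragile_item, payment_cleared.]; r7 [backorder :- payment_cleared, manifest_closed.]. ⇒ new: stock_low, shipped, backorder.
[2] r3 [packed :- stock_low, hazmat_flag.]; r4 [labeled :- shipped, order_received.]; r5 [pick_ticket :- stock_low, backorder, stock_available.]. ⇒ new: packed, labeled, pick_ticket.
[3] r8 [carrier_assigned :- labeled, pick_ticket.]. ⇒ new: carrier_assigned.
[4] r1 [route_local :- carrier_assigned.]. ⇒ new: route_local.
Derived: packed (round 2), carrier_assigned (round 3), stock_low (round 1), route_local (round 4). oversize_item never appears in any round.

oversize_item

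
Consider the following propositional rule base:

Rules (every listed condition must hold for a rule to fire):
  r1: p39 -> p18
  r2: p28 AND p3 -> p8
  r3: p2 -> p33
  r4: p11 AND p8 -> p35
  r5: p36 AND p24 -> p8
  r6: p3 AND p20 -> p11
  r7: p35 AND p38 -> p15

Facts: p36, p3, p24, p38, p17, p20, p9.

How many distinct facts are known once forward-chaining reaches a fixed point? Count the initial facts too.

Round 1 fires r5, r6, giving p8, p11.
Round 2 fires r4, giving p35.
Round 3 fires r7, giving p15.
Closure: {p11, p15, p17, p20, p24, p3, p35, p36, p38, p8, p9} — 11 facts.

11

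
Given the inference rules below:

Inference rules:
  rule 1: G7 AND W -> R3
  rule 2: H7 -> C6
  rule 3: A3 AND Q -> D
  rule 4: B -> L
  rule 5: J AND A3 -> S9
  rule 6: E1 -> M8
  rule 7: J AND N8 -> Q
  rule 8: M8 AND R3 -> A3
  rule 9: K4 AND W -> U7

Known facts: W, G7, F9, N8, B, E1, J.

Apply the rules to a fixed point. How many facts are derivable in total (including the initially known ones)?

Round 1 fires rule 1, rule 4, rule 6, rule 7, giving R3, L, M8, Q.
Round 2 fires rule 8, giving A3.
Round 3 fires rule 3, rule 5, giving D, S9.
Closure: {A3, B, D, E1, F9, G7, J, L, M8, N8, Q, R3, S9, W} — 14 facts.

14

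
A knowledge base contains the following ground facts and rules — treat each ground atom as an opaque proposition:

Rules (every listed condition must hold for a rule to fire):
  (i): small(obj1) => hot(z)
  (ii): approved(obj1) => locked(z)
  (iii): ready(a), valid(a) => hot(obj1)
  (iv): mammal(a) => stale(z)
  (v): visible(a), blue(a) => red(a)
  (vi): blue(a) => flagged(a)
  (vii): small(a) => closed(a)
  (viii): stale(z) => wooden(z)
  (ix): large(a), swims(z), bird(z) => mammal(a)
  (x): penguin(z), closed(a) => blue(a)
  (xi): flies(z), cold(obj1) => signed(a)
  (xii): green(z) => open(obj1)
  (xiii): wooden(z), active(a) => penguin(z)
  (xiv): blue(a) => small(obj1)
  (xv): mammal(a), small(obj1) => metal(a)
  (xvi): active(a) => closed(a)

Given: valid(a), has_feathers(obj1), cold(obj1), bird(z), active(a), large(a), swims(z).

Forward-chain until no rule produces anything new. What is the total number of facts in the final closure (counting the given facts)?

Round 1 fires (ix), (xvi), giving mammal(a), closed(a).
Round 2 fires (iv), giving stale(z).
Round 3 fires (viii), giving wooden(z).
Round 4 fires (xiii), giving penguin(z).
Round 5 fires (x), giving blue(a).
Round 6 fires (vi), (xiv), giving flagged(a), small(obj1).
Round 7 fires (i), (xv), giving hot(z), metal(a).
Closure: {active(a), bird(z), blue(a), closed(a), cold(obj1), flagged(a), has_feathers(obj1), hot(z), large(a), mammal(a), metal(a), penguin(z), small(obj1), stale(z), swims(z), valid(a), wooden(z)} — 17 facts.

17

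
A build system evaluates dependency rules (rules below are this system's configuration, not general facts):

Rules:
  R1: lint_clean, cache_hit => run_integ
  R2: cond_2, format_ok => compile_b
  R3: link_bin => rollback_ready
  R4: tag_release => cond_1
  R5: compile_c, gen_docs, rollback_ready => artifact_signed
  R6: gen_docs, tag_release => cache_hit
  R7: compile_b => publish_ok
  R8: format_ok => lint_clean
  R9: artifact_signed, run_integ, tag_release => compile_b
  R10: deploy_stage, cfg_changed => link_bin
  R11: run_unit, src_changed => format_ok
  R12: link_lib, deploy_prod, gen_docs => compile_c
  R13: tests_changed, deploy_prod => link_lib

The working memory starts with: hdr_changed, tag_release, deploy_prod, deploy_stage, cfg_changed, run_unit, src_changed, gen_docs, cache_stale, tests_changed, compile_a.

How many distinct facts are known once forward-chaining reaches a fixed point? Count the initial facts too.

Round 1: R4 [tag_release => cond_1]; R6 [gen_docs, tag_release => cache_hit]; R10 [deploy_stage, cfg_changed => link_bin]; R11 [run_unit, src_changed => format_ok]; R13 [tests_changed, deploy_prod => link_lib]. Adds cond_1, cache_hit, link_bin, format_ok, link_lib.
Round 2: R3 [link_bin => rollback_ready]; R8 [format_ok => lint_clean]; R12 [link_lib, deploy_prod, gen_docs => compile_c]. Adds rollback_ready, lint_clean, compile_c.
Round 3: R1 [lint_clean, cache_hit => run_integ]; R5 [compile_c, gen_docs, rollback_ready => artifact_signed]. Adds run_integ, artifact_signed.
Round 4: R9 [artifact_signed, run_integ, tag_release => compile_b]. Adds compile_b.
Round 5: R7 [compile_b => publish_ok]. Adds publish_ok.
Closure: {artifact_signed, cache_hit, cache_stale, cfg_changed, compile_a, compile_b, compile_c, cond_1, deploy_prod, deploy_stage, format_ok, gen_docs, hdr_changed, link_bin, link_lib, lint_clean, publish_ok, rollback_ready, run_integ, run_unit, src_changed, tag_release, tests_changed} — 23 facts.

23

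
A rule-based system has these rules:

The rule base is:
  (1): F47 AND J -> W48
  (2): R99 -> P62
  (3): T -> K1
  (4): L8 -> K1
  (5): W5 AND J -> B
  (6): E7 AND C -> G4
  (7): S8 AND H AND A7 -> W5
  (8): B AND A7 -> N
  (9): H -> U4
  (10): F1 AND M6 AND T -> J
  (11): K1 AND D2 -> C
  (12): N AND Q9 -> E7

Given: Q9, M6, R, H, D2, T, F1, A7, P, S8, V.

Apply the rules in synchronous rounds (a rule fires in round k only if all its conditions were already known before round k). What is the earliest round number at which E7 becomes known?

4

Round 1 — (3), (7), (9), (10), derive K1, W5, U4, J.
Round 2 — (5), (11), derive B, C.
Round 3 — (8), derive N.
Round 4 — (12), derive E7.
E7 first appears in round 4.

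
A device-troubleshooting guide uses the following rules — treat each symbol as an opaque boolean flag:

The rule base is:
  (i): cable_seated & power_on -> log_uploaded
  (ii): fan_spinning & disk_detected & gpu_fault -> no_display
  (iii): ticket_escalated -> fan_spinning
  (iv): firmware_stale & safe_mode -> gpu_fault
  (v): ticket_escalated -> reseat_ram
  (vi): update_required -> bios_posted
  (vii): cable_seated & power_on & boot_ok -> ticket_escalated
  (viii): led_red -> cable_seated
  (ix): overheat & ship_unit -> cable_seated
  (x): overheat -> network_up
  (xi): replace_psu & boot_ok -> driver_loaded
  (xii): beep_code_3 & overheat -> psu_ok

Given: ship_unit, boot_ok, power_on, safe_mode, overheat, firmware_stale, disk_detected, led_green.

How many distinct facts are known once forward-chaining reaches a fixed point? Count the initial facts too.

Round 1: (iv) [firmware_stale & safe_mode -> gpu_fault]; (ix) [overheat & ship_unit -> cable_seated]; (x) [overheat -> network_up]. New: gpu_fault, cable_seated, network_up.
Round 2: (i) [cable_seated & power_on -> log_uploaded]; (vii) [cable_seated & power_on & boot_ok -> ticket_escalated]. New: log_uploaded, ticket_escalated.
Round 3: (iii) [ticket_escalated -> fan_spinning]; (v) [ticket_escalated -> reseat_ram]. New: fan_spinning, reseat_ram.
Round 4: (ii) [fan_spinning & disk_detected & gpu_fault -> no_display]. New: no_display.
Closure: {boot_ok, cable_seated, disk_detected, fan_spinning, firmware_stale, gpu_fault, led_green, log_uploaded, network_up, no_display, overheat, power_on, reseat_ram, safe_mode, ship_unit, ticket_escalated} — 16 facts.

16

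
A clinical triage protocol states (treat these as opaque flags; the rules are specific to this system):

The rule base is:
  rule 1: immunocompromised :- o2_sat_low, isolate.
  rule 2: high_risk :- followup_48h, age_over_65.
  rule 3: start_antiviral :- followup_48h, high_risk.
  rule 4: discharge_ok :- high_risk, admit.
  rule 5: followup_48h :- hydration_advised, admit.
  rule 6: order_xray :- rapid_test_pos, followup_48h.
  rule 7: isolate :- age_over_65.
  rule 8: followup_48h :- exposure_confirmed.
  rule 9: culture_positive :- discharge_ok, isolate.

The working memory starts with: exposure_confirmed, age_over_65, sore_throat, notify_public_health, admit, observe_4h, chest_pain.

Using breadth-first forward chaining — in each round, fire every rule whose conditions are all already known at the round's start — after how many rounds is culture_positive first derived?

4

Round 1: rule 7 [isolate :- age_over_65.]; rule 8 [followup_48h :- exposure_confirmed.]. New: isolate, followup_48h.
Round 2: rule 2 [high_risk :- followup_48h, age_over_65.]. New: high_risk.
Round 3: rule 3 [start_antiviral :- followup_48h, high_risk.]; rule 4 [discharge_ok :- high_risk, admit.]. New: start_antiviral, discharge_ok.
Round 4: rule 9 [culture_positive :- discharge_ok, isolate.]. New: culture_positive.
culture_positive first appears in round 4.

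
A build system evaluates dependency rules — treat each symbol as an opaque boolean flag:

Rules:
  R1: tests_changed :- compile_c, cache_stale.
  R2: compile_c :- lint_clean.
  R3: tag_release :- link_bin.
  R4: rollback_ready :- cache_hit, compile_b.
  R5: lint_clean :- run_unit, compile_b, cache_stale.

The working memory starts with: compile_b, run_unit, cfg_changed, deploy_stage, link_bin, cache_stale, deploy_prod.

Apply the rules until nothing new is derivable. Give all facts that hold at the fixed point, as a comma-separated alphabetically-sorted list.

Round 1 fires R3, R5, giving tag_release, lint_clean.
Round 2 fires R2, giving compile_c.
Round 3 fires R1, giving tests_changed.

cache_stale, cfg_changed, compile_b, compile_c, deploy_prod, deploy_stage, link_bin, lint_clean, run_unit, tag_release, tests_changed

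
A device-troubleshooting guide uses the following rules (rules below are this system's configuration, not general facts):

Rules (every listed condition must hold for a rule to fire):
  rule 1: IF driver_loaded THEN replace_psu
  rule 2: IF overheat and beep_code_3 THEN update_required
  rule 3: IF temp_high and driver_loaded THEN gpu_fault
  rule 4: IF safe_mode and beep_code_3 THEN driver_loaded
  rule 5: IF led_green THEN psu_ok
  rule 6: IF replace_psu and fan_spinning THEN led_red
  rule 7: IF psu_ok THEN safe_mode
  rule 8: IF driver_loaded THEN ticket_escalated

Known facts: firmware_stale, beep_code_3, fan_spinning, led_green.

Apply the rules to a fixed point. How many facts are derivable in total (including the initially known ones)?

[1] rule 5 [IF led_green THEN psu_ok]. ⇒ new: psu_ok.
[2] rule 7 [IF psu_ok THEN safe_mode]. ⇒ new: safe_mode.
[3] rule 4 [IF safe_mode and beep_code_3 THEN driver_loaded]. ⇒ new: driver_loaded.
[4] rule 1 [IF driver_loaded THEN replace_psu]; rule 8 [IF driver_loaded THEN ticket_escalated]. ⇒ new: replace_psu, ticket_escalated.
[5] rule 6 [IF replace_psu and fan_spinning THEN led_red]. ⇒ new: led_red.
Closure: {beep_code_3, driver_loaded, fan_spinning, firmware_stale, led_green, led_red, psu_ok, replace_psu, safe_mode, ticket_escalated} — 10 facts.

10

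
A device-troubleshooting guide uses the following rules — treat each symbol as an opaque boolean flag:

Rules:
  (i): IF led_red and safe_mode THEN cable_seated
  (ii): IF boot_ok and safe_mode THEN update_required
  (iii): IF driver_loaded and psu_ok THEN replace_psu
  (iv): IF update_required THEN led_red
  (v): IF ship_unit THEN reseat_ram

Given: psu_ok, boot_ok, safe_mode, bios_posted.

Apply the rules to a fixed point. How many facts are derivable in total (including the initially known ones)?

Round 1 fires (ii), giving update_required.
Round 2 fires (iv), giving led_red.
Round 3 fires (i), giving cable_seated.
Closure: {bios_posted, boot_ok, cable_seated, led_red, psu_ok, safe_mode, update_required} — 7 facts.

7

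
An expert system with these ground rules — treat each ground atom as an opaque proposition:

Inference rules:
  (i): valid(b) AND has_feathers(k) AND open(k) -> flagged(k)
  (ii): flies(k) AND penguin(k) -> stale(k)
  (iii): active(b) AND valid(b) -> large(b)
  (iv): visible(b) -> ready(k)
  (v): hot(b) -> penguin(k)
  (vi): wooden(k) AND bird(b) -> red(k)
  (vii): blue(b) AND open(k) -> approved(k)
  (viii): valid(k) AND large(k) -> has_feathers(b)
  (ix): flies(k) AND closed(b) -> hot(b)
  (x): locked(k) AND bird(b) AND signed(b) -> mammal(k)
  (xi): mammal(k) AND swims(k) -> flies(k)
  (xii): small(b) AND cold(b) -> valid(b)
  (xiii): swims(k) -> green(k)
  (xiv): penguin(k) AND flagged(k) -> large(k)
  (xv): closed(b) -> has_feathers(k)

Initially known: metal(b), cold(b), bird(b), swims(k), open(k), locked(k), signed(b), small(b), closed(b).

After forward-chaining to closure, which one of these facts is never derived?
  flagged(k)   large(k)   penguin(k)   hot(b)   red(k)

Round 1: (x) [locked(k) AND bird(b) AND signed(b) -> mammal(k)]; (xii) [small(b) AND cold(b) -> valid(b)]; (xiii) [swims(k) -> green(k)]; (xv) [closed(b) -> has_feathers(k)]. New: mammal(k), valid(b), green(k), has_feathers(k).
Round 2: (i) [valid(b) AND has_feathers(k) AND open(k) -> flagged(k)]; (xi) [mammal(k) AND swims(k) -> flies(k)]. New: flagged(k), flies(k).
Round 3: (ix) [flies(k) AND closed(b) -> hot(b)]. New: hot(b).
Round 4: (v) [hot(b) -> penguin(k)]. New: penguin(k).
Round 5: (ii) [flies(k) AND penguin(k) -> stale(k)]; (xiv) [penguin(k) AND flagged(k) -> large(k)]. New: stale(k), large(k).
Derived: large(k) (round 5), hot(b) (round 3), flagged(k) (round 2), penguin(k) (round 4). red(k) never appears in any round.

red(k)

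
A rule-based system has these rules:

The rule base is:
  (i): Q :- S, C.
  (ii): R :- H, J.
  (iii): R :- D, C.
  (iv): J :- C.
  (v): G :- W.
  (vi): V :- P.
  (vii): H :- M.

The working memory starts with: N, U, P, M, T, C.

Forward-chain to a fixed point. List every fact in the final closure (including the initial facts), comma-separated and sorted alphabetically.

C, H, J, M, N, P, R, T, U, V

[1] (iv) [J :- C.]; (vi) [V :- P.]; (vii) [H :- M.]. ⇒ new: J, V, H.
[2] (ii) [R :- H, J.]. ⇒ new: R.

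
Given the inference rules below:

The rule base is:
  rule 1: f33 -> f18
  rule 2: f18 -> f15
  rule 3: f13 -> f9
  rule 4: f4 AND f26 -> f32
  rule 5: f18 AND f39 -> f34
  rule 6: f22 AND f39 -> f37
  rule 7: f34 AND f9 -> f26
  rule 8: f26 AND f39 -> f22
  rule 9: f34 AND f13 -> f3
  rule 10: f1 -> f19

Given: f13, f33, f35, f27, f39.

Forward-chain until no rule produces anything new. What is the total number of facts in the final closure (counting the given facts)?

Round 1 fires rule 1, rule 3, giving f18, f9.
Round 2 fires rule 2, rule 5, giving f15, f34.
Round 3 fires rule 7, rule 9, giving f26, f3.
Round 4 fires rule 8, giving f22.
Round 5 fires rule 6, giving f37.
Closure: {f13, f15, f18, f22, f26, f27, f3, f33, f34, f35, f37, f39, f9} — 13 facts.

13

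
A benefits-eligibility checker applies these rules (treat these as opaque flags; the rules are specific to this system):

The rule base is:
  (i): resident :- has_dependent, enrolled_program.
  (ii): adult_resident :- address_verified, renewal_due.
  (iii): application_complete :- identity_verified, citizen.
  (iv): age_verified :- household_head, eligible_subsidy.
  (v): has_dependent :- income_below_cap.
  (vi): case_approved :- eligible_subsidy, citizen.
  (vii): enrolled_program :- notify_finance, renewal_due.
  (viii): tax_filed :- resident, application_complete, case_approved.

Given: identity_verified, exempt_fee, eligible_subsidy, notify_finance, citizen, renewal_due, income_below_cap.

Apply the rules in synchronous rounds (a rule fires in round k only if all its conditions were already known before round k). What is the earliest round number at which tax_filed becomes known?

3

Round 1 fires (iii), (v), (vi), (vii), giving application_complete, has_dependent, case_approved, enrolled_program.
Round 2 fires (i), giving resident.
Round 3 fires (viii), giving tax_filed.
tax_filed first appears in round 3.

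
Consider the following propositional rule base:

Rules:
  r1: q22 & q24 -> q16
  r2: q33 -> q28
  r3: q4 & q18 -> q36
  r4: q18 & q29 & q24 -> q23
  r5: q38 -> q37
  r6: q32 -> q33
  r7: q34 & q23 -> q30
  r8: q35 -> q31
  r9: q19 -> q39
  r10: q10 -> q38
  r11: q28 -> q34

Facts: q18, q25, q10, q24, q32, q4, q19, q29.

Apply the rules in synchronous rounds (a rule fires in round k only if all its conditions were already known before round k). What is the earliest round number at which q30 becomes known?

[1] r3 [q4 & q18 -> q36]; r4 [q18 & q29 & q24 -> q23]; r6 [q32 -> q33]; r9 [q19 -> q39]; r10 [q10 -> q38]. ⇒ new: q36, q23, q33, q39, q38.
[2] r2 [q33 -> q28]; r5 [q38 -> q37]. ⇒ new: q28, q37.
[3] r11 [q28 -> q34]. ⇒ new: q34.
[4] r7 [q34 & q23 -> q30]. ⇒ new: q30.
q30 first appears in round 4.

4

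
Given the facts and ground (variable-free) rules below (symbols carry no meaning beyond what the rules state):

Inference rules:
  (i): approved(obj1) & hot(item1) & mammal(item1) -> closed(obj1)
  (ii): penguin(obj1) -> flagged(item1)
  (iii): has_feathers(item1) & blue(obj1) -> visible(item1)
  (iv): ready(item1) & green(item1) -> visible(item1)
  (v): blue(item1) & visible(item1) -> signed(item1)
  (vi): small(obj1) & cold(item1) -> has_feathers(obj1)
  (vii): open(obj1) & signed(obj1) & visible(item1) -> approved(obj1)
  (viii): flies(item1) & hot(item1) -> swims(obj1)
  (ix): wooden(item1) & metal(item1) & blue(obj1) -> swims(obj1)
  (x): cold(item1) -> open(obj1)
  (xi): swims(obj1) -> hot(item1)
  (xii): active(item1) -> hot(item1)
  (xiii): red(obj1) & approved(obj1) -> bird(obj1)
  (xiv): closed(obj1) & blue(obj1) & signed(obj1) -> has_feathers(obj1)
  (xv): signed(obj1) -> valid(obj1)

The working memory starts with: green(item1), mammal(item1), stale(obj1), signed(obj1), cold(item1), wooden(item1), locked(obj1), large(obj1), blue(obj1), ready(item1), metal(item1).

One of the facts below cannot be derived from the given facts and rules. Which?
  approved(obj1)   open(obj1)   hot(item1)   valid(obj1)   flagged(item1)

flagged(item1)

Round 1: (iv) [ready(item1) & green(item1) -> visible(item1)]; (ix) [wooden(item1) & metal(item1) & blue(obj1) -> swims(obj1)]; (x) [cold(item1) -> open(obj1)]; (xv) [signed(obj1) -> valid(obj1)]. Adds visible(item1), swims(obj1), open(obj1), valid(obj1).
Round 2: (vii) [open(obj1) & signed(obj1) & visible(item1) -> approved(obj1)]; (xi) [swims(obj1) -> hot(item1)]. Adds approved(obj1), hot(item1).
Round 3: (i) [approved(obj1) & hot(item1) & mammal(item1) -> closed(obj1)]. Adds closed(obj1).
Round 4: (xiv) [closed(obj1) & blue(obj1) & signed(obj1) -> has_feathers(obj1)]. Adds has_feathers(obj1).
Derived: open(obj1) (round 1), valid(obj1) (round 1), hot(item1) (round 2), approved(obj1) (round 2). flagged(item1) never appears in any round.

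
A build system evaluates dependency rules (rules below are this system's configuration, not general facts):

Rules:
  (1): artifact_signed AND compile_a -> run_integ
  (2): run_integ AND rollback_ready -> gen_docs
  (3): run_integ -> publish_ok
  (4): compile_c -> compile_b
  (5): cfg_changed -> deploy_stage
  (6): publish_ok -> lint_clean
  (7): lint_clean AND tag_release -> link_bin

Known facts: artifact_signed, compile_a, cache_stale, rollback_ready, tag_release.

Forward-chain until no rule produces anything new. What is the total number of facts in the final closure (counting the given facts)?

10

Round 1: (1) [artifact_signed AND compile_a -> run_integ]. Adds run_integ.
Round 2: (2) [run_integ AND rollback_ready -> gen_docs]; (3) [run_integ -> publish_ok]. Adds gen_docs, publish_ok.
Round 3: (6) [publish_ok -> lint_clean]. Adds lint_clean.
Round 4: (7) [lint_clean AND tag_release -> link_bin]. Adds link_bin.
Closure: {artifact_signed, cache_stale, compile_a, gen_docs, link_bin, lint_clean, publish_ok, rollback_ready, run_integ, tag_release} — 10 facts.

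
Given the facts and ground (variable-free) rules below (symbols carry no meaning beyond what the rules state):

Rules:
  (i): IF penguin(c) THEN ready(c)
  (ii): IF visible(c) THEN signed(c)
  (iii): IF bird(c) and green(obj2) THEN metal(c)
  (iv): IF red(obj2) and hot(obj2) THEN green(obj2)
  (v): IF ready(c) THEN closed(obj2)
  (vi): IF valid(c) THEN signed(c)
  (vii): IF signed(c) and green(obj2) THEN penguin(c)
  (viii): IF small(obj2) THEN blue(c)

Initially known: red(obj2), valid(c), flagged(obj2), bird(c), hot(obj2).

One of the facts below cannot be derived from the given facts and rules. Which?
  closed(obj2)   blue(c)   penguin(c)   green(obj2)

[1] (iv) [IF red(obj2) and hot(obj2) THEN green(obj2)]; (vi) [IF valid(c) THEN signed(c)]. ⇒ new: green(obj2), signed(c).
[2] (iii) [IF bird(c) and green(obj2) THEN metal(c)]; (vii) [IF signed(c) and green(obj2) THEN penguin(c)]. ⇒ new: metal(c), penguin(c).
[3] (i) [IF penguin(c) THEN ready(c)]. ⇒ new: ready(c).
[4] (v) [IF ready(c) THEN closed(obj2)]. ⇒ new: closed(obj2).
Derived: closed(obj2) (round 4), penguin(c) (round 2), green(obj2) (round 1). blue(c) never appears in any round.

blue(c)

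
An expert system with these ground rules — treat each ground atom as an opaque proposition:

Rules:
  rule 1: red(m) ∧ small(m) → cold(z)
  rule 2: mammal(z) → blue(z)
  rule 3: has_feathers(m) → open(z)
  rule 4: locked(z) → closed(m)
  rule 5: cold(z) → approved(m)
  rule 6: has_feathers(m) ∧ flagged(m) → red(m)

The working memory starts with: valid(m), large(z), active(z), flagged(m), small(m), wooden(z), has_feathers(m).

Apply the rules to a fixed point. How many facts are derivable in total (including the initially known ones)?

11

Round 1: rule 3 [has_feathers(m) → open(z)]; rule 6 [has_feathers(m) ∧ flagged(m) → red(m)]. New: open(z), red(m).
Round 2: rule 1 [red(m) ∧ small(m) → cold(z)]. New: cold(z).
Round 3: rule 5 [cold(z) → approved(m)]. New: approved(m).
Closure: {active(z), approved(m), cold(z), flagged(m), has_feathers(m), large(z), open(z), red(m), small(m), valid(m), wooden(z)} — 11 facts.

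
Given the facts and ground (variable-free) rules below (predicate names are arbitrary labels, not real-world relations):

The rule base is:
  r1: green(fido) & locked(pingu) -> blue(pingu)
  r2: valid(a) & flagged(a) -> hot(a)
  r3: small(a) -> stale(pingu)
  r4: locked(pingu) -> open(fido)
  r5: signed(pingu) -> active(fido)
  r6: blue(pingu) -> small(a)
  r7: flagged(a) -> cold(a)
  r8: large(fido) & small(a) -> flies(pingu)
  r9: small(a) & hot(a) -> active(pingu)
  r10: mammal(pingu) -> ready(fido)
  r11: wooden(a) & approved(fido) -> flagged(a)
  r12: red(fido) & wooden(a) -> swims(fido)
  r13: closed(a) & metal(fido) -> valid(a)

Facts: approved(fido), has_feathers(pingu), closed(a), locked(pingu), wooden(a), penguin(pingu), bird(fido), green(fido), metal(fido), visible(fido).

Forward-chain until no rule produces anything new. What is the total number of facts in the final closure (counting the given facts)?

19

Round 1 — r1, r4, r11, r13, derive blue(pingu), open(fido), flagged(a), valid(a).
Round 2 — r2, r6, r7, derive hot(a), small(a), cold(a).
Round 3 — r3, r9, derive stale(pingu), active(pingu).
Closure: {active(pingu), approved(fido), bird(fido), blue(pingu), closed(a), cold(a), flagged(a), green(fido), has_feathers(pingu), hot(a), locked(pingu), metal(fido), open(fido), penguin(pingu), small(a), stale(pingu), valid(a), visible(fido), wooden(a)} — 19 facts.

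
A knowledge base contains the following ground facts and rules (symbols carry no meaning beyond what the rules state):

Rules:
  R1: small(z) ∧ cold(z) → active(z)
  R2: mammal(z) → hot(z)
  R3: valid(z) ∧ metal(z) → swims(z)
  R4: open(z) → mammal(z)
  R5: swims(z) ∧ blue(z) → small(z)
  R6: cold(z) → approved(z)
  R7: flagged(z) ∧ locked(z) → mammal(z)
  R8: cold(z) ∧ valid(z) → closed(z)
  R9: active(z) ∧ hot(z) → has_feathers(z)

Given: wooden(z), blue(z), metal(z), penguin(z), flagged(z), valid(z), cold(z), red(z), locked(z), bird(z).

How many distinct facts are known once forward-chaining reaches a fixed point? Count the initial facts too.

[1] R3 [valid(z) ∧ metal(z) → swims(z)]; R6 [cold(z) → approved(z)]; R7 [flagged(z) ∧ locked(z) → mammal(z)]; R8 [cold(z) ∧ valid(z) → closed(z)]. ⇒ new: swims(z), approved(z), mammal(z), closed(z).
[2] R2 [mammal(z) → hot(z)]; R5 [swims(z) ∧ blue(z) → small(z)]. ⇒ new: hot(z), small(z).
[3] R1 [small(z) ∧ cold(z) → active(z)]. ⇒ new: active(z).
[4] R9 [active(z) ∧ hot(z) → has_feathers(z)]. ⇒ new: has_feathers(z).
Closure: {active(z), approved(z), bird(z), blue(z), closed(z), cold(z), flagged(z), has_feathers(z), hot(z), locked(z), mammal(z), metal(z), penguin(z), red(z), small(z), swims(z), valid(z), wooden(z)} — 18 facts.

18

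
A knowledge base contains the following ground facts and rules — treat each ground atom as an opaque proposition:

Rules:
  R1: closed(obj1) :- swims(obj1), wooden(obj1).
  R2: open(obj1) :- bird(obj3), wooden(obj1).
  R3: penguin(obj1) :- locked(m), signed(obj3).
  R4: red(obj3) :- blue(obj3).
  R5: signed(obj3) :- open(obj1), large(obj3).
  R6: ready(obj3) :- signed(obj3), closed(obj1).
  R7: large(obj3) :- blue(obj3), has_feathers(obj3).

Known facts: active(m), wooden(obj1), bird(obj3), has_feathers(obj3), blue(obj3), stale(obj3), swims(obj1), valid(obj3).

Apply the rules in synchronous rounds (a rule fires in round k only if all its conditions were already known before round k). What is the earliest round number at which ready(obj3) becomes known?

3

Round 1: R1 [closed(obj1) :- swims(obj1), wooden(obj1).]; R2 [open(obj1) :- bird(obj3), wooden(obj1).]; R4 [red(obj3) :- blue(obj3).]; R7 [large(obj3) :- blue(obj3), has_feathers(obj3).]. Adds closed(obj1), open(obj1), red(obj3), large(obj3).
Round 2: R5 [signed(obj3) :- open(obj1), large(obj3).]. Adds signed(obj3).
Round 3: R6 [ready(obj3) :- signed(obj3), closed(obj1).]. Adds ready(obj3).
ready(obj3) first appears in round 3.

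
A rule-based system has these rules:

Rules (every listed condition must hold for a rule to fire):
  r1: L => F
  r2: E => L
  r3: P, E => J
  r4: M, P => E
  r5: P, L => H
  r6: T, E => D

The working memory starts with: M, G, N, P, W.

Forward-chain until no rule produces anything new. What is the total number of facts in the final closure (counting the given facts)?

Round 1 — r4, derive E.
Round 2 — r2, r3, derive L, J.
Round 3 — r1, r5, derive F, H.
Closure: {E, F, G, H, J, L, M, N, P, W} — 10 facts.

10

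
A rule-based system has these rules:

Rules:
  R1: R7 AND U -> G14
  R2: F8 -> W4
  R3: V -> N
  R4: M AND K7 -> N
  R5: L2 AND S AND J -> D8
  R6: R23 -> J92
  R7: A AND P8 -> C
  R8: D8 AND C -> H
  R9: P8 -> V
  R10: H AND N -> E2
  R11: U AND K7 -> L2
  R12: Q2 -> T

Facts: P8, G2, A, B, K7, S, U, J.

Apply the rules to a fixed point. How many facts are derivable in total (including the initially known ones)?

15

[1] R7 [A AND P8 -> C]; R9 [P8 -> V]; R11 [U AND K7 -> L2]. ⇒ new: C, V, L2.
[2] R3 [V -> N]; R5 [L2 AND S AND J -> D8]. ⇒ new: N, D8.
[3] R8 [D8 AND C -> H]. ⇒ new: H.
[4] R10 [H AND N -> E2]. ⇒ new: E2.
Closure: {A, B, C, D8, E2, G2, H, J, K7, L2, N, P8, S, U, V} — 15 facts.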